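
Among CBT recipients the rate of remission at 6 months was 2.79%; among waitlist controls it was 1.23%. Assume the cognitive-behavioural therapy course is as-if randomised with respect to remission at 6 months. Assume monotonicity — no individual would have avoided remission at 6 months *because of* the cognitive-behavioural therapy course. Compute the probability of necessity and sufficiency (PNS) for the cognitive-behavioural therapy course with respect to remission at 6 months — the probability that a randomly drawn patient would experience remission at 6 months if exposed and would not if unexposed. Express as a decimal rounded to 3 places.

p₁ = 0.0279, p₀ = 0.0123.
Under exogeneity and monotonicity, PNS = p₁ − p₀.
PNS = 0.0279 − 0.0123 = 0.0156

PNS ≈ 0.016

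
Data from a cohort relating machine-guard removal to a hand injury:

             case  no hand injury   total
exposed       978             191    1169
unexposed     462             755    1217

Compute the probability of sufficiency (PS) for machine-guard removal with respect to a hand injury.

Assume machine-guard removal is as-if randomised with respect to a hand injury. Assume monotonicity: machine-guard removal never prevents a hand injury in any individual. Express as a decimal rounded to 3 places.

p₁ = P(outcome | exposed) = 978/1169 = 0.83661
p₀ = P(outcome | unexposed) = 462/1217 = 0.37962
Under exogeneity and monotonicity, PS = (p₁ − p₀) / (1 − p₀).
PS = (0.83661 − 0.37962) / (1 − 0.37962) = 0.45699 / 0.62038 ≈ 0.7366

PS ≈ 0.737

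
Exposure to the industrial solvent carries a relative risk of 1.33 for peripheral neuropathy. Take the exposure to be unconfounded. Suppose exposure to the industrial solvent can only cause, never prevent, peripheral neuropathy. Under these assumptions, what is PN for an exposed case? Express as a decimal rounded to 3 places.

PN ≈ 0.248

Under exogeneity and monotonicity, PN = (RR − 1) / RR = 1 − 1/RR.
PN = (1.33 − 1) / 1.33 = 0.33 / 1.33 ≈ 0.2481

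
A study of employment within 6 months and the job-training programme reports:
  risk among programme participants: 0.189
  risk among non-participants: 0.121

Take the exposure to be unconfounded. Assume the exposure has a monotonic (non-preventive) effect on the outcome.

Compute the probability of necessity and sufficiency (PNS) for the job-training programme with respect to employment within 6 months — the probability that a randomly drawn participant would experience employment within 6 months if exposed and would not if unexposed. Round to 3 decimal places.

Let p₁ = 0.189, p₀ = 0.121.
Under exogeneity and monotonicity, PNS = p₁ − p₀.
PNS = 0.189 − 0.121 = 0.068

PNS ≈ 0.068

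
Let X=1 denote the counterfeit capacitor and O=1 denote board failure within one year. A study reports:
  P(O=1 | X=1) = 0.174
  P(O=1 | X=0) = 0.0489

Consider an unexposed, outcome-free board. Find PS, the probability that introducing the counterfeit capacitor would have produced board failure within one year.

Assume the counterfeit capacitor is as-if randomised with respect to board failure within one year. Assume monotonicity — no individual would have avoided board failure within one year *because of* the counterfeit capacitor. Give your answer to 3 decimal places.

PS ≈ 0.132

Let p₁ = 0.174, p₀ = 0.0489.
Under exogeneity and monotonicity, PS = (p₁ − p₀) / (1 − p₀).
PS = (0.174 − 0.0489) / (1 − 0.0489) = 0.1251 / 0.9511 ≈ 0.1315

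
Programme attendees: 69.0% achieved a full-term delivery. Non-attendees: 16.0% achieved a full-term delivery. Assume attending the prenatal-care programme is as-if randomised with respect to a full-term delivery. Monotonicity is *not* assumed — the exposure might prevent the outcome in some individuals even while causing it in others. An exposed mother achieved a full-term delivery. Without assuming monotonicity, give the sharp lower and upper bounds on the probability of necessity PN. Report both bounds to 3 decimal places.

0.768 ≤ PN ≤ 1.000

p₁ = 0.69, p₀ = 0.16.
Under exogeneity alone the bounds on PN are max{0,(p₁−p₀)/p₁} ≤ PN ≤ min{1,(1−p₀)/p₁}.
  lower = (p₁ − p₀)/p₁ = 0.53 / 0.69 ≈ 0.7681
  upper = min{1, (1 − p₀)/p₁} = 0.84 / 0.69 ≈ 1.2174 → capped at 1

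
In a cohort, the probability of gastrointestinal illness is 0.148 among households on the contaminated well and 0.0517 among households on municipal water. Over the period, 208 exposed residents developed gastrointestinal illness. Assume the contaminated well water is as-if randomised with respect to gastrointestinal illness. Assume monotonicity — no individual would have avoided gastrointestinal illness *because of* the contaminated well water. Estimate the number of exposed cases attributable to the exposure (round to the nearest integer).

about 135 cases

Let p₁ = 0.148, p₀ = 0.0517.
PN = (p₁ − p₀)/p₁ = (0.148 − 0.0517) / 0.148 ≈ 0.65068.
Attributable cases ≈ PN × (exposed cases) = 0.65068 × 208 ≈ 135.34.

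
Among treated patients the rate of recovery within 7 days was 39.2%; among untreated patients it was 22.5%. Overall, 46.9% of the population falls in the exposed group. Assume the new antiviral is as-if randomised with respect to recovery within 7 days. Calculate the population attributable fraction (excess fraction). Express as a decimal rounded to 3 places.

p₁ = 0.392, p₀ = 0.225.
Overall risk P(Y=1) = π·p₁ + (1−π)·p₀ = 0.469×0.392 + 0.531×0.225 = 0.30332.
Under exogeneity, PAF = [P(Y=1) − p₀] / P(Y=1).
PAF = (0.30332 − 0.225) / 0.30332 ≈ 0.2582

PAF ≈ 0.258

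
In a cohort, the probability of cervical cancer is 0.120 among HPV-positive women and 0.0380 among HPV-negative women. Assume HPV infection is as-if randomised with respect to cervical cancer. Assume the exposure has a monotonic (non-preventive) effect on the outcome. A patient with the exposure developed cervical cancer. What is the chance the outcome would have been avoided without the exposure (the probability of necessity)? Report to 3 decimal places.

Let p₁ = 0.12, p₀ = 0.038.
Under exogeneity and monotonicity, PN = (p₁ − p₀) / p₁.
PN = (0.12 − 0.038) / 0.12 = 0.082 / 0.12 ≈ 0.6833

PN ≈ 0.683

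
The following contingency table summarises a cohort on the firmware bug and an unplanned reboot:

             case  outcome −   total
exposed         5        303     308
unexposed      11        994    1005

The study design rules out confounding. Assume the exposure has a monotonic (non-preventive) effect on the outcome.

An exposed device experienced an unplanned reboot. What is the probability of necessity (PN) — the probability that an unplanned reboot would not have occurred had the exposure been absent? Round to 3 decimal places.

p₁ = P(outcome | exposed) = 5/308 = 0.016234
p₀ = P(outcome | unexposed) = 11/1005 = 0.010945
Under exogeneity and monotonicity, PN = (p₁ − p₀)/p₁.
PN = (0.016234 − 0.010945) / 0.016234 ≈ 0.3258

PN ≈ 0.326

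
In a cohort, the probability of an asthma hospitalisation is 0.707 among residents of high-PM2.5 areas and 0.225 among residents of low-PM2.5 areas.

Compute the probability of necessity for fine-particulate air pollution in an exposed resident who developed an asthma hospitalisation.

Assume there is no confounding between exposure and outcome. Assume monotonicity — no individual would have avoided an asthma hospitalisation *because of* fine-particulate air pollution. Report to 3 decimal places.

Let p₁ = 0.707, p₀ = 0.225.
Under exogeneity and monotonicity, PN = (p₁ − p₀) / p₁.
PN = (0.707 − 0.225) / 0.707 = 0.482 / 0.707 ≈ 0.6818

PN ≈ 0.682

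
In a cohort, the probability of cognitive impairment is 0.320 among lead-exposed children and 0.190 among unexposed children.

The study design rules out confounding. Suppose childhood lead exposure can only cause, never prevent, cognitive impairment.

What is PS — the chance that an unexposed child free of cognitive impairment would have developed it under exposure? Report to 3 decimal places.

Let p₁ = 0.32, p₀ = 0.19.
Under exogeneity and monotonicity, PS = (p₁ − p₀) / (1 − p₀).
PS = (0.32 − 0.19) / (1 − 0.19) = 0.13 / 0.81 ≈ 0.1605

PS ≈ 0.160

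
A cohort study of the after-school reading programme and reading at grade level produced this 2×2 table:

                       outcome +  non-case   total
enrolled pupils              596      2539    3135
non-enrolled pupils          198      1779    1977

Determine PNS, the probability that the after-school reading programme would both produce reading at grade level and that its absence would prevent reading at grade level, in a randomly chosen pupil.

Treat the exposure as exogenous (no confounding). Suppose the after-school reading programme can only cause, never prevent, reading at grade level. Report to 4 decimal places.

PNS ≈ 0.0900

p₁ = P(outcome | exposed) = 596/3135 = 0.19011
p₀ = P(outcome | unexposed) = 198/1977 = 0.10015
Under exogeneity and monotonicity, PNS = p₁ − p₀.
PNS = 0.19011 − 0.10015 = 0.08996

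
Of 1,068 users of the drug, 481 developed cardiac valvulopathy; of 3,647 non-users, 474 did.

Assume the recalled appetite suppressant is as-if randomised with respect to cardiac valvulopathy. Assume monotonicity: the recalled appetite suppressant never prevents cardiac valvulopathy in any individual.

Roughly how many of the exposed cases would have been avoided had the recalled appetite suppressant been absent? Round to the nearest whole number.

p₁ = P(outcome | exposed) = 481/1068 = 0.45037
p₀ = P(outcome | unexposed) = 474/3647 = 0.12997
PN = (p₁ − p₀)/p₁ = (0.45037 − 0.12997) / 0.45037 ≈ 0.71142.
Attributable cases ≈ PN × (exposed cases) = 0.71142 × 481 ≈ 342.19.

about 342 cases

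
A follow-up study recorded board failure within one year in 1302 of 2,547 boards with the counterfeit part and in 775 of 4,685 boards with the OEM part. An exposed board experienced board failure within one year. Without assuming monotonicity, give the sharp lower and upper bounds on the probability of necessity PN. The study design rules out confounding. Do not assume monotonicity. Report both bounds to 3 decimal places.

p₁ = P(outcome | exposed) = 1302/2547 = 0.51119
p₀ = P(outcome | unexposed) = 775/4685 = 0.16542
Under exogeneity alone the bounds on PN are max{0,(p₁−p₀)/p₁} ≤ PN ≤ min{1,(1−p₀)/p₁}.
  lower = (p₁ − p₀)/p₁ = 0.34577 / 0.51119 ≈ 0.6764
  upper = min{1, (1 − p₀)/p₁} = 0.83458 / 0.51119 ≈ 1.6326 → capped at 1

0.676 ≤ PN ≤ 1.000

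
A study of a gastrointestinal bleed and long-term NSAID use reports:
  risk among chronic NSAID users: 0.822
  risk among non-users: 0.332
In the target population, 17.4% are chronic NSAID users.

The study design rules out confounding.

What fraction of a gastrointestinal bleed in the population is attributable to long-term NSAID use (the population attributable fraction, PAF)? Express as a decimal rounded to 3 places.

Let p₁ = 0.822, p₀ = 0.332.
Overall risk P(Y=1) = π·p₁ + (1−π)·p₀ = 0.174×0.822 + 0.826×0.332 = 0.41726.
Under exogeneity, PAF = [P(Y=1) − p₀] / P(Y=1).
PAF = (0.41726 − 0.332) / 0.41726 ≈ 0.2043

PAF ≈ 0.204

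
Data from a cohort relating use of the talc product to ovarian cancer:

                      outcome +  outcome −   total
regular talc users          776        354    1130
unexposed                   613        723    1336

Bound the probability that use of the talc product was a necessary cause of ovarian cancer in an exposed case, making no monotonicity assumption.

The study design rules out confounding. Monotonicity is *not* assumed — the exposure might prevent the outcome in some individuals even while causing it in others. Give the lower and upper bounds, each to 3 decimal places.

0.332 ≤ PN ≤ 0.788

p₁ = P(outcome | exposed) = 776/1130 = 0.68673
p₀ = P(outcome | unexposed) = 613/1336 = 0.45883
Under exogeneity alone the bounds on PN are max{0,(p₁−p₀)/p₁} ≤ PN ≤ min{1,(1−p₀)/p₁}.
  lower = (p₁ − p₀)/p₁ = 0.22789 / 0.68673 ≈ 0.3319
  upper = min{1, (1 − p₀)/p₁} = 0.54117 / 0.68673 ≈ 0.7880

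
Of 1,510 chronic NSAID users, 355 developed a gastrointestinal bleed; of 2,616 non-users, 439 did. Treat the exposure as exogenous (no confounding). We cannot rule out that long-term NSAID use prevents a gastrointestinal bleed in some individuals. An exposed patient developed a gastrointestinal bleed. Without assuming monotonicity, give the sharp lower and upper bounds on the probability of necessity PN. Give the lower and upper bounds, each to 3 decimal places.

0.286 ≤ PN ≤ 1.000

p₁ = P(outcome | exposed) = 355/1510 = 0.2351
p₀ = P(outcome | unexposed) = 439/2616 = 0.16781
Under exogeneity alone the bounds on PN are max{0,(p₁−p₀)/p₁} ≤ PN ≤ min{1,(1−p₀)/p₁}.
  lower = (p₁ − p₀)/p₁ = 0.067286 / 0.2351 ≈ 0.2862
  upper = min{1, (1 − p₀)/p₁} = 0.83219 / 0.2351 ≈ 3.5397 → capped at 1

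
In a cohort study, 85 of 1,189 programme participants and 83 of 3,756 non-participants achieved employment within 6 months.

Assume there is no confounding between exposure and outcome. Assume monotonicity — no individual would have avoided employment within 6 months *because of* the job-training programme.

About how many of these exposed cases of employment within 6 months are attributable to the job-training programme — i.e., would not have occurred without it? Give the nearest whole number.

p₁ = P(outcome | exposed) = 85/1189 = 0.071489
p₀ = P(outcome | unexposed) = 83/3756 = 0.022098
PN = (p₁ − p₀)/p₁ = (0.071489 − 0.022098) / 0.071489 ≈ 0.69089.
Attributable cases ≈ PN × (exposed cases) = 0.69089 × 85 ≈ 58.73.

about 59 cases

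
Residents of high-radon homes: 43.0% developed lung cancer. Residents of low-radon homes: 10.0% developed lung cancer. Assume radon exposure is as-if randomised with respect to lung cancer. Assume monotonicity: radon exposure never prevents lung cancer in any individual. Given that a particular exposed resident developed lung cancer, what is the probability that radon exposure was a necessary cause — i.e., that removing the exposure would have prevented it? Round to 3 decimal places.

p₁ = 0.43, p₀ = 0.1.
Under exogeneity and monotonicity, PN = (p₁ − p₀) / p₁.
PN = (0.43 − 0.1) / 0.43 = 0.33 / 0.43 ≈ 0.7674

PN ≈ 0.767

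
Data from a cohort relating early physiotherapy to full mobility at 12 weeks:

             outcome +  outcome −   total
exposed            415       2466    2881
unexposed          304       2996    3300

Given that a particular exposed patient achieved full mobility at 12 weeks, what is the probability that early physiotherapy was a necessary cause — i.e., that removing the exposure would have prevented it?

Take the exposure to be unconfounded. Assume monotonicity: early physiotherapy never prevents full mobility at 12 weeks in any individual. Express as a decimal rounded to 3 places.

PN ≈ 0.360

p₁ = P(outcome | exposed) = 415/2881 = 0.14405
p₀ = P(outcome | unexposed) = 304/3300 = 0.092121
Under exogeneity and monotonicity, PN = (p₁ − p₀)/p₁.
PN = (0.14405 − 0.092121) / 0.14405 ≈ 0.3605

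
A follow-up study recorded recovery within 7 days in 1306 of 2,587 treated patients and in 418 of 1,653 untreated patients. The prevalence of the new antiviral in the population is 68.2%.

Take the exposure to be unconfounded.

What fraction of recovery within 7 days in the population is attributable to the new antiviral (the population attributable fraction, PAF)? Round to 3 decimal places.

p₁ = P(outcome | exposed) = 1306/2587 = 0.50483
p₀ = P(outcome | unexposed) = 418/1653 = 0.25287
Overall risk P(Y=1) = π·p₁ + (1−π)·p₀ = 0.682×0.50483 + 0.318×0.25287 = 0.42471.
Under exogeneity, PAF = [P(Y=1) − p₀] / P(Y=1).
PAF = (0.42471 − 0.25287) / 0.42471 ≈ 0.4046

PAF ≈ 0.405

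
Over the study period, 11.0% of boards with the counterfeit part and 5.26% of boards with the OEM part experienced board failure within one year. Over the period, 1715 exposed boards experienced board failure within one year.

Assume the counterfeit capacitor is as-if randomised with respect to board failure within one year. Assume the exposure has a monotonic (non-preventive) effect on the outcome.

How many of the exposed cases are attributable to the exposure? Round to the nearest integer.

about 895 cases

p₁ = 0.11, p₀ = 0.0526.
PN = (p₁ − p₀)/p₁ = (0.11 − 0.0526) / 0.11 ≈ 0.52182.
Attributable cases ≈ PN × (exposed cases) = 0.52182 × 1715 ≈ 894.92.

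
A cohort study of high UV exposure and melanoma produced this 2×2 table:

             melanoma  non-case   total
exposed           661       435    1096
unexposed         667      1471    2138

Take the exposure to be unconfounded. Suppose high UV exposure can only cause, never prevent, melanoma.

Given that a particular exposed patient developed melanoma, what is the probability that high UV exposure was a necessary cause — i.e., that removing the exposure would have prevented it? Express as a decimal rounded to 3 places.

p₁ = P(outcome | exposed) = 661/1096 = 0.6031
p₀ = P(outcome | unexposed) = 667/2138 = 0.31197
Under exogeneity and monotonicity, PN = (p₁ − p₀) / p₁.
PN = (0.6031 − 0.31197) / 0.6031 = 0.29113 / 0.6031 ≈ 0.4827

PN ≈ 0.483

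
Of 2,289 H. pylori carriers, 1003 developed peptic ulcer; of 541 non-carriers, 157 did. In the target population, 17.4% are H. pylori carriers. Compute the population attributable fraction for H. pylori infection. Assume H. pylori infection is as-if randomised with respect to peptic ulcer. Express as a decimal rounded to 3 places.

p₁ = P(outcome | exposed) = 1003/2289 = 0.43818
p₀ = P(outcome | unexposed) = 157/541 = 0.2902
Overall risk P(Y=1) = π·p₁ + (1−π)·p₀ = 0.174×0.43818 + 0.826×0.2902 = 0.31595.
Under exogeneity, PAF = [P(Y=1) − p₀] / P(Y=1).
PAF = (0.31595 − 0.2902) / 0.31595 ≈ 0.0815

PAF ≈ 0.081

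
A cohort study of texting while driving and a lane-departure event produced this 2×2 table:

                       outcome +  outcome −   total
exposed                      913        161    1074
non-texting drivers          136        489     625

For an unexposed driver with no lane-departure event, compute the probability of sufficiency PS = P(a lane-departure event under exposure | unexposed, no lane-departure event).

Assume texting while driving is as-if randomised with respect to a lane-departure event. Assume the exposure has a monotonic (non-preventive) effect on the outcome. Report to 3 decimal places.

PS ≈ 0.808

p₁ = P(outcome | exposed) = 913/1074 = 0.85009
p₀ = P(outcome | unexposed) = 136/625 = 0.2176
Under exogeneity and monotonicity, PS = (p₁ − p₀) / (1 − p₀).
PS = (0.85009 − 0.2176) / (1 − 0.2176) = 0.63249 / 0.7824 ≈ 0.8084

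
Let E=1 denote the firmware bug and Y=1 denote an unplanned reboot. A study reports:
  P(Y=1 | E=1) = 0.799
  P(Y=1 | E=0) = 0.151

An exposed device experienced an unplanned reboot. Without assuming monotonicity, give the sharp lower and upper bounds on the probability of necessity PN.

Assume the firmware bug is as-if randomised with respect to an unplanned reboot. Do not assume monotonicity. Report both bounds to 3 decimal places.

0.811 ≤ PN ≤ 1.000

Let p₁ = 0.799, p₀ = 0.151.
Under exogeneity alone the bounds on PN are max{0,(p₁−p₀)/p₁} ≤ PN ≤ min{1,(1−p₀)/p₁}.
  lower = (p₁ − p₀)/p₁ = 0.648 / 0.799 ≈ 0.8110
  upper = min{1, (1 − p₀)/p₁} = 0.849 / 0.799 ≈ 1.0626 → capped at 1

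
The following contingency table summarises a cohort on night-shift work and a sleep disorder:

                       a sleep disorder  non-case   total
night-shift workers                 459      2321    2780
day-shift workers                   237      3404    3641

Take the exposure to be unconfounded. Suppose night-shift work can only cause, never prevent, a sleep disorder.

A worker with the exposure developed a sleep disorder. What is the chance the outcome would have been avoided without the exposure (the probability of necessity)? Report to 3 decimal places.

PN ≈ 0.606

p₁ = P(outcome | exposed) = 459/2780 = 0.16511
p₀ = P(outcome | unexposed) = 237/3641 = 0.065092
Under exogeneity and monotonicity, PN = (p₁ − p₀) / p₁.
PN = (0.16511 − 0.065092) / 0.16511 = 0.10002 / 0.16511 ≈ 0.6058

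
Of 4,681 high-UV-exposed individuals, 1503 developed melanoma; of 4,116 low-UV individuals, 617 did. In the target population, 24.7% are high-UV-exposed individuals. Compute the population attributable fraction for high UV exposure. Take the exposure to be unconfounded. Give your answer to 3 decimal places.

p₁ = P(outcome | exposed) = 1503/4681 = 0.32109
p₀ = P(outcome | unexposed) = 617/4116 = 0.1499
Overall risk P(Y=1) = π·p₁ + (1−π)·p₀ = 0.247×0.32109 + 0.753×0.1499 = 0.19218.
Under exogeneity, PAF = [P(Y=1) − p₀] / P(Y=1).
PAF = (0.19218 − 0.1499) / 0.19218 ≈ 0.2200

PAF ≈ 0.220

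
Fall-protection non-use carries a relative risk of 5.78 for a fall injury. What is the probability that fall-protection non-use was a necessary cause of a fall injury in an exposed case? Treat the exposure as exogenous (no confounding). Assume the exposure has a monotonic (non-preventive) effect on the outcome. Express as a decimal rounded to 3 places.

PN ≈ 0.827

Under exogeneity and monotonicity, PN = (RR − 1) / RR = 1 − 1/RR.
PN = (5.78 − 1) / 5.78 = 4.78 / 5.78 ≈ 0.8270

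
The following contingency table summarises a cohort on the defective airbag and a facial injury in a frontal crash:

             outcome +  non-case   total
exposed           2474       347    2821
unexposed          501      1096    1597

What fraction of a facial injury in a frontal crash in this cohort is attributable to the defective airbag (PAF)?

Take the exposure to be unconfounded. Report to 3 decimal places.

PAF ≈ 0.534

p₁ = P(outcome | exposed) = 2474/2821 = 0.87699
p₀ = P(outcome | unexposed) = 501/1597 = 0.31371
Exposure prevalence π = 2821/4418 = 0.63852; overall risk P(Y=1) = 0.67338.
Under exogeneity, PAF = [P(Y=1) − p₀]/P(Y=1).
PAF = (0.67338 − 0.31371) / 0.67338 ≈ 0.5341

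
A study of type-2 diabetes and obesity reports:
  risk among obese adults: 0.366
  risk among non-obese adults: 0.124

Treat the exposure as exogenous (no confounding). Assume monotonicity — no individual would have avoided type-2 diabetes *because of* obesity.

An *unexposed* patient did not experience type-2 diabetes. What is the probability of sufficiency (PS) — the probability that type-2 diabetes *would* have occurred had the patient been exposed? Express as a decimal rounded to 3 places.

PS ≈ 0.276

Let p₁ = 0.366, p₀ = 0.124.
Under exogeneity and monotonicity, PS = (p₁ − p₀) / (1 − p₀).
PS = (0.366 − 0.124) / (1 − 0.124) = 0.242 / 0.876 ≈ 0.2763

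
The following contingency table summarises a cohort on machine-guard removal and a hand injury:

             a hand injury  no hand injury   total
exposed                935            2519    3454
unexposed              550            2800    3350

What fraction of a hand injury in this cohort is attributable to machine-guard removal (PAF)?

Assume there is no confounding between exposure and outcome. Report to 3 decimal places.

PAF ≈ 0.248

p₁ = P(outcome | exposed) = 935/3454 = 0.2707
p₀ = P(outcome | unexposed) = 550/3350 = 0.16418
Exposure prevalence π = 3454/6804 = 0.50764; overall risk P(Y=1) = 0.21825.
Under exogeneity, PAF = [P(Y=1) − p₀]/P(Y=1).
PAF = (0.21825 − 0.16418) / 0.21825 ≈ 0.2478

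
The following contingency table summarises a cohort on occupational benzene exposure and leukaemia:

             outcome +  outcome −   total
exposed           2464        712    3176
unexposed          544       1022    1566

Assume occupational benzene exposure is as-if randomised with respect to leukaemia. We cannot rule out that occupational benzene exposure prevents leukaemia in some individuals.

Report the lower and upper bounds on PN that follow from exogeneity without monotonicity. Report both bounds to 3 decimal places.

p₁ = P(outcome | exposed) = 2464/3176 = 0.77582
p₀ = P(outcome | unexposed) = 544/1566 = 0.34738
Under exogeneity alone the bounds on PN are max{0,(p₁−p₀)/p₁} ≤ PN ≤ min{1,(1−p₀)/p₁}.
  lower = (p₁ − p₀)/p₁ = 0.42844 / 0.77582 ≈ 0.5522
  upper = min{1, (1 − p₀)/p₁} = 0.65262 / 0.77582 ≈ 0.8412

0.552 ≤ PN ≤ 0.841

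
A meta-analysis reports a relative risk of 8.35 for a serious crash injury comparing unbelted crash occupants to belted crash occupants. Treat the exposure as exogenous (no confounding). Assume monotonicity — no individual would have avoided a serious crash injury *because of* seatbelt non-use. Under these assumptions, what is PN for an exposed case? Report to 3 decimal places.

Under exogeneity and monotonicity, PN = (RR − 1) / RR = 1 − 1/RR.
PN = (8.35 − 1) / 8.35 = 7.35 / 8.35 ≈ 0.8802

PN ≈ 0.880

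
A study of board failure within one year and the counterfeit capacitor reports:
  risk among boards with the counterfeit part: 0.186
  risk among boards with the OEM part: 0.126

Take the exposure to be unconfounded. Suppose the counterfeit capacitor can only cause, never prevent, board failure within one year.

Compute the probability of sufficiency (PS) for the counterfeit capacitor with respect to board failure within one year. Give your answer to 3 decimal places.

PS ≈ 0.069

Let p₁ = 0.186, p₀ = 0.126.
Under exogeneity and monotonicity, PS = (p₁ − p₀) / (1 − p₀).
PS = (0.186 − 0.126) / (1 − 0.126) = 0.06 / 0.874 ≈ 0.0686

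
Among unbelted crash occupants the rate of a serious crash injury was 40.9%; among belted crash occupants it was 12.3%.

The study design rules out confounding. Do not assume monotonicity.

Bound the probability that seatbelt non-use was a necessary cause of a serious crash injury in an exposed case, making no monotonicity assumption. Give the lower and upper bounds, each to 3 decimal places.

p₁ = 0.409, p₀ = 0.123.
Under exogeneity alone the bounds on PN are max{0,(p₁−p₀)/p₁} ≤ PN ≤ min{1,(1−p₀)/p₁}.
  lower = (p₁ − p₀)/p₁ = 0.286 / 0.409 ≈ 0.6993
  upper = min{1, (1 − p₀)/p₁} = 0.877 / 0.409 ≈ 2.1443 → capped at 1

0.699 ≤ PN ≤ 1.000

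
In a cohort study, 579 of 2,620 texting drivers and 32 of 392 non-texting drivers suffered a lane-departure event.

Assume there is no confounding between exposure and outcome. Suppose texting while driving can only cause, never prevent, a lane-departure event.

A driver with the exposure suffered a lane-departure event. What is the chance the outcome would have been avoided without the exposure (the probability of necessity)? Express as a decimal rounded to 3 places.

PN ≈ 0.631

p₁ = P(outcome | exposed) = 579/2620 = 0.22099
p₀ = P(outcome | unexposed) = 32/392 = 0.081633
Under exogeneity and monotonicity, PN = (p₁ − p₀) / p₁.
PN = (0.22099 − 0.081633) / 0.22099 = 0.13936 / 0.22099 ≈ 0.6306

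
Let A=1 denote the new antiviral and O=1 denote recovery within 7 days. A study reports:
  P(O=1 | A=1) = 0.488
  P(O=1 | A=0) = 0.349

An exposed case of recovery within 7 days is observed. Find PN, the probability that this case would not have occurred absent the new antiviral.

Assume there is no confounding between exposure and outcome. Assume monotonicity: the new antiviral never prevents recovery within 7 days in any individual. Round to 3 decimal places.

PN ≈ 0.285

Let p₁ = 0.488, p₀ = 0.349.
Under exogeneity and monotonicity, PN = (p₁ − p₀) / p₁.
PN = (0.488 − 0.349) / 0.488 = 0.139 / 0.488 ≈ 0.2848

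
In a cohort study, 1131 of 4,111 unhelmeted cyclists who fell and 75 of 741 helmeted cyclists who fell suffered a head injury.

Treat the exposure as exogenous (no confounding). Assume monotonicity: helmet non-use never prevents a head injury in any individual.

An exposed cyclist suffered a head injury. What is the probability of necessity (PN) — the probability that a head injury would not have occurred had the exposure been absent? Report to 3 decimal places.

p₁ = P(outcome | exposed) = 1131/4111 = 0.27512
p₀ = P(outcome | unexposed) = 75/741 = 0.10121
Under exogeneity and monotonicity, PN = (p₁ − p₀) / p₁.
PN = (0.27512 − 0.10121) / 0.27512 = 0.1739 / 0.27512 ≈ 0.6321

PN ≈ 0.632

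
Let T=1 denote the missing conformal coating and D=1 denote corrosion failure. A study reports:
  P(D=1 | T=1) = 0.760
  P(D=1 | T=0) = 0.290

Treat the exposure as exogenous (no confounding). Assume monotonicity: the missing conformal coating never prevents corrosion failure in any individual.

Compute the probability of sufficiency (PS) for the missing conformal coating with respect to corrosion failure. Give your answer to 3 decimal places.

PS ≈ 0.662

Let p₁ = 0.76, p₀ = 0.29.
Under exogeneity and monotonicity, PS = (p₁ − p₀) / (1 − p₀).
PS = (0.76 − 0.29) / (1 − 0.29) = 0.47 / 0.71 ≈ 0.6620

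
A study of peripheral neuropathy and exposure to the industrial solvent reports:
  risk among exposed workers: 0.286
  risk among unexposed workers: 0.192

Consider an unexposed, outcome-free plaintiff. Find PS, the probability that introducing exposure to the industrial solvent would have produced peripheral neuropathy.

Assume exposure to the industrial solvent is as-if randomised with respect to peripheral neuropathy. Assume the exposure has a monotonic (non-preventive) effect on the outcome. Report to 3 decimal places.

PS ≈ 0.116

Let p₁ = 0.286, p₀ = 0.192.
Under exogeneity and monotonicity, PS = (p₁ − p₀) / (1 − p₀).
PS = (0.286 − 0.192) / (1 − 0.192) = 0.094 / 0.808 ≈ 0.1163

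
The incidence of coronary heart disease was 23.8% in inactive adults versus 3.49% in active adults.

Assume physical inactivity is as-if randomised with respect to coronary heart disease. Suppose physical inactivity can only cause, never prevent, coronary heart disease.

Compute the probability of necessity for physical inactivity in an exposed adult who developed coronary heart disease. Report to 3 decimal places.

PN ≈ 0.853

p₁ = 0.238, p₀ = 0.0349.
Under exogeneity and monotonicity, PN = (p₁ − p₀) / p₁.
PN = (0.238 − 0.0349) / 0.238 = 0.2031 / 0.238 ≈ 0.8534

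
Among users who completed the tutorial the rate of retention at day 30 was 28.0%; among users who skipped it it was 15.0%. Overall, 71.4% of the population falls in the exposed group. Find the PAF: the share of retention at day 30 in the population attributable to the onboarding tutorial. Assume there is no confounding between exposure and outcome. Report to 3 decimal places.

p₁ = 0.28, p₀ = 0.15.
Overall risk P(Y=1) = π·p₁ + (1−π)·p₀ = 0.714×0.28 + 0.286×0.15 = 0.24282.
Under exogeneity, PAF = [P(Y=1) − p₀] / P(Y=1).
PAF = (0.24282 − 0.15) / 0.24282 ≈ 0.3823

PAF ≈ 0.382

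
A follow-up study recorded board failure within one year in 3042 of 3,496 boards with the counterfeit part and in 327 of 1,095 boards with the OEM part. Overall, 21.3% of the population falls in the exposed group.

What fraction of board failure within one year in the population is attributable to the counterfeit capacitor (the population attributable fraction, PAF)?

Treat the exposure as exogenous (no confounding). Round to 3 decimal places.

PAF ≈ 0.290

p₁ = P(outcome | exposed) = 3042/3496 = 0.87014
p₀ = P(outcome | unexposed) = 327/1095 = 0.29863
Overall risk P(Y=1) = π·p₁ + (1−π)·p₀ = 0.213×0.87014 + 0.787×0.29863 = 0.42036.
Under exogeneity, PAF = [P(Y=1) − p₀] / P(Y=1).
PAF = (0.42036 − 0.29863) / 0.42036 ≈ 0.2896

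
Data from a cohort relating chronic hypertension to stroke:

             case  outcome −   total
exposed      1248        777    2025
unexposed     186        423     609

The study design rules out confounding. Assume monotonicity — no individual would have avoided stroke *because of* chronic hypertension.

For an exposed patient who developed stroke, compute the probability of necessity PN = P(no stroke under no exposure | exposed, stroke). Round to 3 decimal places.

p₁ = P(outcome | exposed) = 1248/2025 = 0.6163
p₀ = P(outcome | unexposed) = 186/609 = 0.30542
Under exogeneity and monotonicity, PN = (p₁ − p₀)/p₁.
PN = (0.6163 − 0.30542) / 0.6163 ≈ 0.5044

PN ≈ 0.504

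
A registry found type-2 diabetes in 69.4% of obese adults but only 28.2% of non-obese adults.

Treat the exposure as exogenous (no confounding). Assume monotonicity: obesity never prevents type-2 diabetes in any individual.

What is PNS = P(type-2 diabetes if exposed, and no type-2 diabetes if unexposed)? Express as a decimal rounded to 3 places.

p₁ = 0.694, p₀ = 0.282.
Under exogeneity and monotonicity, PNS = p₁ − p₀.
PNS = 0.694 − 0.282 = 0.412

PNS ≈ 0.412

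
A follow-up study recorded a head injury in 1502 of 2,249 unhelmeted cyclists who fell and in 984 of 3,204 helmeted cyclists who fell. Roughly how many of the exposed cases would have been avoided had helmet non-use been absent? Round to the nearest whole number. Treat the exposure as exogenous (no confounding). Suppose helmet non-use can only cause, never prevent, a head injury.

p₁ = P(outcome | exposed) = 1502/2249 = 0.66785
p₀ = P(outcome | unexposed) = 984/3204 = 0.30712
PN = (p₁ − p₀)/p₁ = (0.66785 − 0.30712) / 0.66785 ≈ 0.54014.
Attributable cases ≈ PN × (exposed cases) = 0.54014 × 1502 ≈ 811.30.

about 811 cases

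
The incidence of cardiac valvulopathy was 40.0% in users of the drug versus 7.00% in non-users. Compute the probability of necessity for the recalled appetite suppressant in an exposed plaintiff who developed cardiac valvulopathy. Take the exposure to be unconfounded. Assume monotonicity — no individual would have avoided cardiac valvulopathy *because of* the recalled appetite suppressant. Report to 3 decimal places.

p₁ = 0.4, p₀ = 0.07.
Under exogeneity and monotonicity, PN = (p₁ − p₀) / p₁.
PN = (0.4 − 0.07) / 0.4 = 0.33 / 0.4 ≈ 0.8250

PN ≈ 0.825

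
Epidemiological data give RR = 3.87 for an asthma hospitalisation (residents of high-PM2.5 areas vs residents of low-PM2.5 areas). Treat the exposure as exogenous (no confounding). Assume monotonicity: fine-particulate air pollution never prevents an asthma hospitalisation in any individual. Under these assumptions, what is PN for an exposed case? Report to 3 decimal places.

PN ≈ 0.742

Under exogeneity and monotonicity, PN = (RR − 1) / RR = 1 − 1/RR.
PN = (3.87 − 1) / 3.87 = 2.87 / 3.87 ≈ 0.7416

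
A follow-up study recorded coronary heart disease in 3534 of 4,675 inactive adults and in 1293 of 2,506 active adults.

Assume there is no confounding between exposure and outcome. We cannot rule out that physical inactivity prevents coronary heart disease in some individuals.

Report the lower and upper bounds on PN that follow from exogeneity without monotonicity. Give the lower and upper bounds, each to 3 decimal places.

0.317 ≤ PN ≤ 0.640

p₁ = P(outcome | exposed) = 3534/4675 = 0.75594
p₀ = P(outcome | unexposed) = 1293/2506 = 0.51596
Under exogeneity alone the bounds on PN are max{0,(p₁−p₀)/p₁} ≤ PN ≤ min{1,(1−p₀)/p₁}.
  lower = (p₁ − p₀)/p₁ = 0.23997 / 0.75594 ≈ 0.3175
  upper = min{1, (1 − p₀)/p₁} = 0.48404 / 0.75594 ≈ 0.6403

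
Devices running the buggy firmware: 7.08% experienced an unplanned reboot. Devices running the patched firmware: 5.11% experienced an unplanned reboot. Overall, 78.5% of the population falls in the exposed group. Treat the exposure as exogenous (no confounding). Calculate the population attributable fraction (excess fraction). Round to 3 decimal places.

p₁ = 0.0708, p₀ = 0.0511.
Overall risk P(Y=1) = π·p₁ + (1−π)·p₀ = 0.785×0.0708 + 0.215×0.0511 = 0.066564.
Under exogeneity, PAF = [P(Y=1) − p₀] / P(Y=1).
PAF = (0.066564 − 0.0511) / 0.066564 ≈ 0.2323

PAF ≈ 0.232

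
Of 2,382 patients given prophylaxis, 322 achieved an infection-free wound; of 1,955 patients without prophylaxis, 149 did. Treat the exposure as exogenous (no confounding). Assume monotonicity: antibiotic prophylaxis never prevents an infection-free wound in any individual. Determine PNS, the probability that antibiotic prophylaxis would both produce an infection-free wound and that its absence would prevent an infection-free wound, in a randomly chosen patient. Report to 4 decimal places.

p₁ = P(outcome | exposed) = 322/2382 = 0.13518
p₀ = P(outcome | unexposed) = 149/1955 = 0.076215
Under exogeneity and monotonicity, PNS = p₁ − p₀.
PNS = 0.13518 − 0.076215 = 0.058966

PNS ≈ 0.0590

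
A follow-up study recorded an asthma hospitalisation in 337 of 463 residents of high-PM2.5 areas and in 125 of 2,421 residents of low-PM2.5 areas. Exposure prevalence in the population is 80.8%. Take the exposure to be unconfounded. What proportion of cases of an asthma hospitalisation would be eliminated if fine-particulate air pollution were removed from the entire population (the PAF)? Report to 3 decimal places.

PAF ≈ 0.914

p₁ = P(outcome | exposed) = 337/463 = 0.72786
p₀ = P(outcome | unexposed) = 125/2421 = 0.051632
Overall risk P(Y=1) = π·p₁ + (1−π)·p₀ = 0.808×0.72786 + 0.192×0.051632 = 0.59803.
Under exogeneity, PAF = [P(Y=1) − p₀] / P(Y=1).
PAF = (0.59803 − 0.051632) / 0.59803 ≈ 0.9137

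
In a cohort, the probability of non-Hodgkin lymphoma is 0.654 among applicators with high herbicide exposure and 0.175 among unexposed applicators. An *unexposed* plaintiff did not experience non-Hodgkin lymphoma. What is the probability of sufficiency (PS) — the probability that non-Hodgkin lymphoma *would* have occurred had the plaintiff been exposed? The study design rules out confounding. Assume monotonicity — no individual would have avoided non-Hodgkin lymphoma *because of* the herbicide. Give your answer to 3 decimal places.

Let p₁ = 0.654, p₀ = 0.175.
Under exogeneity and monotonicity, PS = (p₁ − p₀) / (1 − p₀).
PS = (0.654 − 0.175) / (1 − 0.175) = 0.479 / 0.825 ≈ 0.5806

PS ≈ 0.581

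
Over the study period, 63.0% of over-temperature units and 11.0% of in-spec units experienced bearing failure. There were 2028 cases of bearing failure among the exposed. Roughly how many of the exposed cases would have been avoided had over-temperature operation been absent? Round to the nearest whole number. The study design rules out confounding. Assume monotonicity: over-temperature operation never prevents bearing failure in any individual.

p₁ = 0.63, p₀ = 0.11.
PN = (p₁ − p₀)/p₁ = (0.63 − 0.11) / 0.63 ≈ 0.82540.
Attributable cases ≈ PN × (exposed cases) = 0.82540 × 2028 ≈ 1673.90.

about 1674 cases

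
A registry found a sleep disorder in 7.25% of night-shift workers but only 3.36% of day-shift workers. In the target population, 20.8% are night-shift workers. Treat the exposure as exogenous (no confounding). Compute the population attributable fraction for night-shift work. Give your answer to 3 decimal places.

p₁ = 0.0725, p₀ = 0.0336.
Overall risk P(Y=1) = π·p₁ + (1−π)·p₀ = 0.208×0.0725 + 0.792×0.0336 = 0.041691.
Under exogeneity, PAF = [P(Y=1) − p₀] / P(Y=1).
PAF = (0.041691 − 0.0336) / 0.041691 ≈ 0.1941

PAF ≈ 0.194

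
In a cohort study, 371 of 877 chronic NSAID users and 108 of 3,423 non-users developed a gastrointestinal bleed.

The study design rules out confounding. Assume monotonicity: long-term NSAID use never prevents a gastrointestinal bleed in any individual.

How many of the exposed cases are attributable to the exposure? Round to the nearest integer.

about 343 cases

p₁ = P(outcome | exposed) = 371/877 = 0.42303
p₀ = P(outcome | unexposed) = 108/3423 = 0.031551
PN = (p₁ − p₀)/p₁ = (0.42303 − 0.031551) / 0.42303 ≈ 0.92542.
Attributable cases ≈ PN × (exposed cases) = 0.92542 × 371 ≈ 343.33.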